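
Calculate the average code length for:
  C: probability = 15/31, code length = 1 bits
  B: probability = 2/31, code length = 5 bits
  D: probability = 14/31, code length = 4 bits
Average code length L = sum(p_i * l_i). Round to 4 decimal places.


Weighted contributions p_i * l_i:
  C: (15/31) * 1 = 15/31
  B: (2/31) * 5 = 10/31
  D: (14/31) * 4 = 56/31
Sum = (15 + 10 + 56)/31 = 81/31

L = 81/31 = 2.6129 bits/symbol


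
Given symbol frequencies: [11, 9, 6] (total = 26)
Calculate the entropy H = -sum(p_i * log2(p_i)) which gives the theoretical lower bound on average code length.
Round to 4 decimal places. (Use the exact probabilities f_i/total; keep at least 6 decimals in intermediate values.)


Per-symbol terms -p_i * log2(p_i) with p_i = f_i/26:
  p = 11/26 = 0.423077: log2(p) = -1.241008, -p*log2(p) = 0.525042
  p = 9/26 = 0.346154: log2(p) = -1.530515, -p*log2(p) = 0.529794
  p = 6/26 = 0.230769: log2(p) = -2.115477, -p*log2(p) = 0.488187
H = 0.525042 + 0.529794 + 0.488187 = 1.543023

H = 1.543 bits/symbol


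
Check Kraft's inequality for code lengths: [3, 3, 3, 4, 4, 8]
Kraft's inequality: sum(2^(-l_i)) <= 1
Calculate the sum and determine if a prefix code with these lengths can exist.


Sum = 2^(-3) + 2^(-3) + 2^(-3) + 2^(-4) + 2^(-4) + 2^(-8)
    = 0.125 + 0.125 + 0.125 + 0.0625 + 0.0625 + 0.00390625
    = 129/256 = 0.50390625
Since 0.50390625 <= 1, Kraft's inequality IS satisfied.
A prefix code with these lengths CAN exist.

Kraft sum = 0.50390625. Satisfied.


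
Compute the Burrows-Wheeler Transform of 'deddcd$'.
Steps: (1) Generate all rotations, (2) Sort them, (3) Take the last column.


Rotations (sorted):
  0: $deddcd -> last char: d
  1: cd$dedd -> last char: d
  2: d$deddc -> last char: c
  3: dcd$ded -> last char: d
  4: ddcd$de -> last char: e
  5: deddcd$ -> last char: $
  6: eddcd$d -> last char: d


BWT = ddcde$d


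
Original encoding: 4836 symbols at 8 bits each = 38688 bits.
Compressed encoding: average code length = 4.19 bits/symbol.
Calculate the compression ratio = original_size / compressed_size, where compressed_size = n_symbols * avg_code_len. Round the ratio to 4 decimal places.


original_size = n_symbols * orig_bits = 4836 * 8 = 38688 bits
compressed_size = n_symbols * avg_code_len = 4836 * 4.19 = 20262.84 bits
ratio = original_size / compressed_size = 38688 / 20262.84 = 1.9093

Compression ratio = 1.9093


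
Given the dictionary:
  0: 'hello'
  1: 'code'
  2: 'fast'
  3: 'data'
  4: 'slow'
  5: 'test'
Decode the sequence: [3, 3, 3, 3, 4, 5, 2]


Look up each index in the dictionary:
  3 -> 'data'
  3 -> 'data'
  3 -> 'data'
  3 -> 'data'
  4 -> 'slow'
  5 -> 'test'
  2 -> 'fast'

Decoded: "data data data data slow test fast"


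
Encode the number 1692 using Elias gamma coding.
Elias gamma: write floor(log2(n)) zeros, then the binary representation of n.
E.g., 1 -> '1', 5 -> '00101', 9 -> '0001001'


num_bits = floor(log2(1692)) + 1 = 11
leading_zeros = num_bits - 1 = 10
binary(1692) = 11010011100

Elias gamma(1692) = '0000000000' + '11010011100' = 000000000011010011100 (21 bits)


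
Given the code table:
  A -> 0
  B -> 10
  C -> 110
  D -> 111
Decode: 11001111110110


Decoding:
110 -> C
0 -> A
111 -> D
111 -> D
0 -> A
110 -> C


Result: CADDAC


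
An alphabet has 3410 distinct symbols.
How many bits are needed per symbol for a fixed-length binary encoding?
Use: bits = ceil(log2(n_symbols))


log2(3410) = 11.7356
Bracket: 2^11 = 2048 < 3410 <= 2^12 = 4096
So ceil(log2(3410)) = 12

bits = ceil(log2(3410)) = ceil(11.7356) = 12 bits


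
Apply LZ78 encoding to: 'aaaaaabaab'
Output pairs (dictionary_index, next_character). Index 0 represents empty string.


LZ78 encoding steps:
Dictionary: {0: ''}
Step 1: w='' (idx 0), next='a' -> output (0, 'a'), add 'a' as idx 1
Step 2: w='a' (idx 1), next='a' -> output (1, 'a'), add 'aa' as idx 2
Step 3: w='aa' (idx 2), next='a' -> output (2, 'a'), add 'aaa' as idx 3
Step 4: w='' (idx 0), next='b' -> output (0, 'b'), add 'b' as idx 4
Step 5: w='aa' (idx 2), next='b' -> output (2, 'b'), add 'aab' as idx 5


Encoded: [(0, 'a'), (1, 'a'), (2, 'a'), (0, 'b'), (2, 'b')]


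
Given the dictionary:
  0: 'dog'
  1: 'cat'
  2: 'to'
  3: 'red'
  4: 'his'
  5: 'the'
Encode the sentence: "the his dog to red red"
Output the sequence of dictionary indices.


Look up each word in the dictionary:
  'the' -> 5
  'his' -> 4
  'dog' -> 0
  'to' -> 2
  'red' -> 3
  'red' -> 3

Encoded: [5, 4, 0, 2, 3, 3]


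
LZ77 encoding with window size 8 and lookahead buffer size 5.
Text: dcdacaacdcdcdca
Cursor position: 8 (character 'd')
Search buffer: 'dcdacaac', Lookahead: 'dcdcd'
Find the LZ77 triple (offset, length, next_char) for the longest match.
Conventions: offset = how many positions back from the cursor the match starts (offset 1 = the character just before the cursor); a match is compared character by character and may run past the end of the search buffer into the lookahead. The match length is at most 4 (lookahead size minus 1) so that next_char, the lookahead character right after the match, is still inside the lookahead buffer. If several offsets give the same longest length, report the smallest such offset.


Try each offset into the search buffer:
  offset=1 (pos 7, char 'c'): match length 0
  offset=2 (pos 6, char 'a'): match length 0
  offset=3 (pos 5, char 'a'): match length 0
  offset=4 (pos 4, char 'c'): match length 0
  offset=5 (pos 3, char 'a'): match length 0
  offset=6 (pos 2, char 'd'): match length 1
  offset=7 (pos 1, char 'c'): match length 0
  offset=8 (pos 0, char 'd'): match length 3
Longest match has length 3 at offset 8.
next_char = character at position 8 + 3 = 11 -> 'c'

Best match: offset=8, length=3 (matching 'dcd' starting at position 0)
LZ77 triple: (8, 3, 'c')


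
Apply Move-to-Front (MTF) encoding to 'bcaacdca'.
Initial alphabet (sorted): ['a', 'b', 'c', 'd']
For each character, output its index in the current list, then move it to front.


MTF encoding:
'b': index 1 in ['a', 'b', 'c', 'd'] -> ['b', 'a', 'c', 'd']
'c': index 2 in ['b', 'a', 'c', 'd'] -> ['c', 'b', 'a', 'd']
'a': index 2 in ['c', 'b', 'a', 'd'] -> ['a', 'c', 'b', 'd']
'a': index 0 in ['a', 'c', 'b', 'd'] -> ['a', 'c', 'b', 'd']
'c': index 1 in ['a', 'c', 'b', 'd'] -> ['c', 'a', 'b', 'd']
'd': index 3 in ['c', 'a', 'b', 'd'] -> ['d', 'c', 'a', 'b']
'c': index 1 in ['d', 'c', 'a', 'b'] -> ['c', 'd', 'a', 'b']
'a': index 2 in ['c', 'd', 'a', 'b'] -> ['a', 'c', 'd', 'b']


Output: [1, 2, 2, 0, 1, 3, 1, 2]


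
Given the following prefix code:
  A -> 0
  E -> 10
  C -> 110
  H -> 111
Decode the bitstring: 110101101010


Decoding step by step:
Bits 110 -> C
Bits 10 -> E
Bits 110 -> C
Bits 10 -> E
Bits 10 -> E


Decoded message: CECEE


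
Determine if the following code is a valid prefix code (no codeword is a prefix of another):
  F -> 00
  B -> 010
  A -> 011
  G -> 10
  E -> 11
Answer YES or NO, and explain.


Checking each pair (does one codeword prefix another?):
  F='00' vs B='010': no prefix
  F='00' vs A='011': no prefix
  F='00' vs G='10': no prefix
  F='00' vs E='11': no prefix
  B='010' vs F='00': no prefix
  B='010' vs A='011': no prefix
  B='010' vs G='10': no prefix
  B='010' vs E='11': no prefix
  A='011' vs F='00': no prefix
  A='011' vs B='010': no prefix
  A='011' vs G='10': no prefix
  A='011' vs E='11': no prefix
  G='10' vs F='00': no prefix
  G='10' vs B='010': no prefix
  G='10' vs A='011': no prefix
  G='10' vs E='11': no prefix
  E='11' vs F='00': no prefix
  E='11' vs B='010': no prefix
  E='11' vs A='011': no prefix
  E='11' vs G='10': no prefix
No violation found over all pairs.

YES -- this is a valid prefix code. No codeword is a prefix of any other codeword.


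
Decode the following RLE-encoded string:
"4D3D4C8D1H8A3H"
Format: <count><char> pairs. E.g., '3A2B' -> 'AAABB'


Expanding each <count><char> pair:
  4D -> 'DDDD'
  3D -> 'DDD'
  4C -> 'CCCC'
  8D -> 'DDDDDDDD'
  1H -> 'H'
  8A -> 'AAAAAAAA'
  3H -> 'HHH'

Decoded = DDDDDDDCCCCDDDDDDDDHAAAAAAAAHHH


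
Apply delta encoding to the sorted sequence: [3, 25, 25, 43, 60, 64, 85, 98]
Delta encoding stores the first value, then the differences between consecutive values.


First value: 3
Deltas:
  25 - 3 = 22
  25 - 25 = 0
  43 - 25 = 18
  60 - 43 = 17
  64 - 60 = 4
  85 - 64 = 21
  98 - 85 = 13


Delta encoded: [3, 22, 0, 18, 17, 4, 21, 13]


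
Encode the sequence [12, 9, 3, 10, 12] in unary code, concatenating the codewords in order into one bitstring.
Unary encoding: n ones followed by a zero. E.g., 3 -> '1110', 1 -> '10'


Encode each number as n ones followed by a terminating 0:
  12 -> 1111111111110 (13 bits)
  9 -> 1111111110 (10 bits)
  3 -> 1110 (4 bits)
  10 -> 11111111110 (11 bits)
  12 -> 1111111111110 (13 bits)
Total length = 13 + 10 + 4 + 11 + 13 = 51 bits.

Unary([12, 9, 3, 10, 12]) = 111111111111011111111101110111111111101111111111110 (51 bits)


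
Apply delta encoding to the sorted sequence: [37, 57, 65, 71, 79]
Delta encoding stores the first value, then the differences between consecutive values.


First value: 37
Deltas:
  57 - 37 = 20
  65 - 57 = 8
  71 - 65 = 6
  79 - 71 = 8


Delta encoded: [37, 20, 8, 6, 8]


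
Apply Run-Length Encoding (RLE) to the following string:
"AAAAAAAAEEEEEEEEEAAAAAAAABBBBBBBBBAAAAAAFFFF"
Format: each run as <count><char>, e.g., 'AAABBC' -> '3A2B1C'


Scanning runs left to right:
  i=0: run of 'A' x 8 -> '8A'
  i=8: run of 'E' x 9 -> '9E'
  i=17: run of 'A' x 8 -> '8A'
  i=25: run of 'B' x 9 -> '9B'
  i=34: run of 'A' x 6 -> '6A'
  i=40: run of 'F' x 4 -> '4F'

RLE = 8A9E8A9B6A4F


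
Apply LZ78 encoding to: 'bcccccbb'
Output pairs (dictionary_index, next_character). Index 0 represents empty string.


LZ78 encoding steps:
Dictionary: {0: ''}
Step 1: w='' (idx 0), next='b' -> output (0, 'b'), add 'b' as idx 1
Step 2: w='' (idx 0), next='c' -> output (0, 'c'), add 'c' as idx 2
Step 3: w='c' (idx 2), next='c' -> output (2, 'c'), add 'cc' as idx 3
Step 4: w='cc' (idx 3), next='b' -> output (3, 'b'), add 'ccb' as idx 4
Step 5: w='b' (idx 1), end of input -> output (1, '')


Encoded: [(0, 'b'), (0, 'c'), (2, 'c'), (3, 'b'), (1, '')]


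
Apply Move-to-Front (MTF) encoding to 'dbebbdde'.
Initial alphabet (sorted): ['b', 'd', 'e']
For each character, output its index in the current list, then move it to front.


MTF encoding:
'd': index 1 in ['b', 'd', 'e'] -> ['d', 'b', 'e']
'b': index 1 in ['d', 'b', 'e'] -> ['b', 'd', 'e']
'e': index 2 in ['b', 'd', 'e'] -> ['e', 'b', 'd']
'b': index 1 in ['e', 'b', 'd'] -> ['b', 'e', 'd']
'b': index 0 in ['b', 'e', 'd'] -> ['b', 'e', 'd']
'd': index 2 in ['b', 'e', 'd'] -> ['d', 'b', 'e']
'd': index 0 in ['d', 'b', 'e'] -> ['d', 'b', 'e']
'e': index 2 in ['d', 'b', 'e'] -> ['e', 'd', 'b']


Output: [1, 1, 2, 1, 0, 2, 0, 2]


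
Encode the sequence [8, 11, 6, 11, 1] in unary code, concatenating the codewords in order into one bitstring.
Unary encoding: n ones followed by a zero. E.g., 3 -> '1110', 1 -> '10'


Encode each number as n ones followed by a terminating 0:
  8 -> 111111110 (9 bits)
  11 -> 111111111110 (12 bits)
  6 -> 1111110 (7 bits)
  11 -> 111111111110 (12 bits)
  1 -> 10 (2 bits)
Total length = 9 + 12 + 7 + 12 + 2 = 42 bits.

Unary([8, 11, 6, 11, 1]) = 111111110111111111110111111011111111111010 (42 bits)


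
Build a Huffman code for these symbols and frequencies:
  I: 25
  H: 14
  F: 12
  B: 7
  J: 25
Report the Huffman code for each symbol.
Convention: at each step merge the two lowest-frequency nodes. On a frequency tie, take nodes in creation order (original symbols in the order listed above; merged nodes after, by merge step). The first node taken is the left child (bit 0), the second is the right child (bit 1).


Huffman tree construction:
Step 1: Merge B(7) + F(12) = 19
Step 2: Merge H(14) + (B+F)(19) = 33
Step 3: Merge I(25) + J(25) = 50
Step 4: Merge (H+(B+F))(33) + (I+J)(50) = 83
Read each symbol's code off the tree from the root (left child = 0, right child = 1).

Codes:
  I: 10 (length 2)
  H: 00 (length 2)
  F: 011 (length 3)
  B: 010 (length 3)
  J: 11 (length 2)
Average code length: 185/83 = 2.2289 bits/symbol


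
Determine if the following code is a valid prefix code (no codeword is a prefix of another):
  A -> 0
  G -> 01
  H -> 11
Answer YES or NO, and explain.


Checking each pair (does one codeword prefix another?):
  A='0' vs G='01': prefix -- VIOLATION

NO -- this is NOT a valid prefix code. A (0) is a prefix of G (01).


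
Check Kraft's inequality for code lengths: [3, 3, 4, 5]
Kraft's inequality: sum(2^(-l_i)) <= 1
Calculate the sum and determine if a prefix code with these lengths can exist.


Sum = 2^(-3) + 2^(-3) + 2^(-4) + 2^(-5)
    = 0.125 + 0.125 + 0.0625 + 0.03125
    = 11/32 = 0.34375
Since 0.34375 <= 1, Kraft's inequality IS satisfied.
A prefix code with these lengths CAN exist.

Kraft sum = 0.34375. Satisfied.


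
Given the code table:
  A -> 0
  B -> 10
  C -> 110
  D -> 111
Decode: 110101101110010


Decoding:
110 -> C
10 -> B
110 -> C
111 -> D
0 -> A
0 -> A
10 -> B


Result: CBCDAAB


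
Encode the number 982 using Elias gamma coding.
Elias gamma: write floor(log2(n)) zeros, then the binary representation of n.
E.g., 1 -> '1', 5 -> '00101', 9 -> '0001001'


num_bits = floor(log2(982)) + 1 = 10
leading_zeros = num_bits - 1 = 9
binary(982) = 1111010110

Elias gamma(982) = '000000000' + '1111010110' = 0000000001111010110 (19 bits)


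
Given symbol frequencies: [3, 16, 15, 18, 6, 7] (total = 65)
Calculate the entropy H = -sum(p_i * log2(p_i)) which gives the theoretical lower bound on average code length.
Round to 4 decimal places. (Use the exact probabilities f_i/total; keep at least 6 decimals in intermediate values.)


Per-symbol terms -p_i * log2(p_i) with p_i = f_i/65:
  p = 3/65 = 0.046154: log2(p) = -4.437405, -p*log2(p) = 0.204803
  p = 16/65 = 0.246154: log2(p) = -2.022368, -p*log2(p) = 0.497814
  p = 15/65 = 0.230769: log2(p) = -2.115477, -p*log2(p) = 0.488187
  p = 18/65 = 0.276923: log2(p) = -1.852443, -p*log2(p) = 0.512984
  p = 6/65 = 0.092308: log2(p) = -3.437405, -p*log2(p) = 0.317299
  p = 7/65 = 0.107692: log2(p) = -3.215013, -p*log2(p) = 0.346232
H = 0.204803 + 0.497814 + 0.488187 + 0.512984 + 0.317299 + 0.346232 = 2.367319

H = 2.3673 bits/symbol


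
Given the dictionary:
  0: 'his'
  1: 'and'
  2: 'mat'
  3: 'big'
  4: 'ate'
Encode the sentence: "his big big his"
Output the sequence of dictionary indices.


Look up each word in the dictionary:
  'his' -> 0
  'big' -> 3
  'big' -> 3
  'his' -> 0

Encoded: [0, 3, 3, 0]


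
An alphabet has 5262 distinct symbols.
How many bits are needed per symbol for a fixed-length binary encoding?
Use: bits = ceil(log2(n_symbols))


log2(5262) = 12.3614
Bracket: 2^12 = 4096 < 5262 <= 2^13 = 8192
So ceil(log2(5262)) = 13

bits = ceil(log2(5262)) = ceil(12.3614) = 13 bits


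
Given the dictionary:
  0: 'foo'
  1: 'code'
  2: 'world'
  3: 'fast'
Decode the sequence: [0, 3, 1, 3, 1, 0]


Look up each index in the dictionary:
  0 -> 'foo'
  3 -> 'fast'
  1 -> 'code'
  3 -> 'fast'
  1 -> 'code'
  0 -> 'foo'

Decoded: "foo fast code fast code foo"


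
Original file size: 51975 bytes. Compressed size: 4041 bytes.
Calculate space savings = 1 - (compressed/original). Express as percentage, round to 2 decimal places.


ratio = compressed/original = 4041/51975 = 0.077749
savings = 1 - ratio = 1 - 0.077749 = 0.922251
as a percentage: 0.922251 * 100 = 92.23%

Space savings = 1 - 4041/51975 = 92.23%


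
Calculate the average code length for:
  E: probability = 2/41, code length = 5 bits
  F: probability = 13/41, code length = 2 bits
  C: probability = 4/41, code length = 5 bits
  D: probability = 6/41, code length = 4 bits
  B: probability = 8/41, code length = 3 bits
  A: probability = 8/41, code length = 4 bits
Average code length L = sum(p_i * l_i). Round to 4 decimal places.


Weighted contributions p_i * l_i:
  E: (2/41) * 5 = 10/41
  F: (13/41) * 2 = 26/41
  C: (4/41) * 5 = 20/41
  D: (6/41) * 4 = 24/41
  B: (8/41) * 3 = 24/41
  A: (8/41) * 4 = 32/41
Sum = (10 + 26 + 20 + 24 + 24 + 32)/41 = 136/41

L = 136/41 = 3.3171 bits/symbol


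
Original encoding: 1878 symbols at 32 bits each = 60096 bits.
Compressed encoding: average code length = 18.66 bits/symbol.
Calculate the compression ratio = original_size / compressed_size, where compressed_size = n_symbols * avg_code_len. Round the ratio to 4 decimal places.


original_size = n_symbols * orig_bits = 1878 * 32 = 60096 bits
compressed_size = n_symbols * avg_code_len = 1878 * 18.66 = 35043.48 bits
ratio = original_size / compressed_size = 60096 / 35043.48 = 1.7149

Compression ratio = 1.7149


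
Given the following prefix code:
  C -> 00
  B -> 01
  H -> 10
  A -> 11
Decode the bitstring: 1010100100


Decoding step by step:
Bits 10 -> H
Bits 10 -> H
Bits 10 -> H
Bits 01 -> B
Bits 00 -> C


Decoded message: HHHBC


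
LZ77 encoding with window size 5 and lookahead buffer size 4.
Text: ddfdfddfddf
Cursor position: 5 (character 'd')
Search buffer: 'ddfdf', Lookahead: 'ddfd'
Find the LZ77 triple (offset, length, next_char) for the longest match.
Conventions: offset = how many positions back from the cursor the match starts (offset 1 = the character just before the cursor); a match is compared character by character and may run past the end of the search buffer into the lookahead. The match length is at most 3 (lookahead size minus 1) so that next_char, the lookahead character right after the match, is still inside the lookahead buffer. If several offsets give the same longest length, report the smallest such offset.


Try each offset into the search buffer:
  offset=1 (pos 4, char 'f'): match length 0
  offset=2 (pos 3, char 'd'): match length 1
  offset=3 (pos 2, char 'f'): match length 0
  offset=4 (pos 1, char 'd'): match length 1
  offset=5 (pos 0, char 'd'): match length 3
Longest match has length 3 at offset 5.
next_char = character at position 5 + 3 = 8 -> 'd'

Best match: offset=5, length=3 (matching 'ddf' starting at position 0)
LZ77 triple: (5, 3, 'd')


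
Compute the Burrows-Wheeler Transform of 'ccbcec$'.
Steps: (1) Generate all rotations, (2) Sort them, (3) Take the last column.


Rotations (sorted):
  0: $ccbcec -> last char: c
  1: bcec$cc -> last char: c
  2: c$ccbce -> last char: e
  3: cbcec$c -> last char: c
  4: ccbcec$ -> last char: $
  5: cec$ccb -> last char: b
  6: ec$ccbc -> last char: c


BWT = ccec$bc


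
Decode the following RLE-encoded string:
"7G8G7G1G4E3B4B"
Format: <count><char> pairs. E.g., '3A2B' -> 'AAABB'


Expanding each <count><char> pair:
  7G -> 'GGGGGGG'
  8G -> 'GGGGGGGG'
  7G -> 'GGGGGGG'
  1G -> 'G'
  4E -> 'EEEE'
  3B -> 'BBB'
  4B -> 'BBBB'

Decoded = GGGGGGGGGGGGGGGGGGGGGGGEEEEBBBBBBB


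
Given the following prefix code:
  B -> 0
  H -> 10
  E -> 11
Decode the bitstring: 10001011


Decoding step by step:
Bits 10 -> H
Bits 0 -> B
Bits 0 -> B
Bits 10 -> H
Bits 11 -> E


Decoded message: HBBHE


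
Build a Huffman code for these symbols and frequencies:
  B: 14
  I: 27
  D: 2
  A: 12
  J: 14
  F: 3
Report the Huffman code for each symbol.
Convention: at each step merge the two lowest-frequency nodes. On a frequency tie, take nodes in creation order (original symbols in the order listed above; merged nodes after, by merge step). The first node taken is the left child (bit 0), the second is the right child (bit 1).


Huffman tree construction:
Step 1: Merge D(2) + F(3) = 5
Step 2: Merge (D+F)(5) + A(12) = 17
Step 3: Merge B(14) + J(14) = 28
Step 4: Merge ((D+F)+A)(17) + I(27) = 44
Step 5: Merge (B+J)(28) + (((D+F)+A)+I)(44) = 72
Read each symbol's code off the tree from the root (left child = 0, right child = 1).

Codes:
  B: 00 (length 2)
  I: 11 (length 2)
  D: 1000 (length 4)
  A: 101 (length 3)
  J: 01 (length 2)
  F: 1001 (length 4)
Average code length: 166/72 = 2.3056 bits/symbol


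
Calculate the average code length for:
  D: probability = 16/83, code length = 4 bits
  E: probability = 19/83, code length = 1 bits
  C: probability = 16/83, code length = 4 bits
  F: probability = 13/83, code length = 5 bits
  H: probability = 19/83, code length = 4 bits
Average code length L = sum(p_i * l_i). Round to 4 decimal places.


Weighted contributions p_i * l_i:
  D: (16/83) * 4 = 64/83
  E: (19/83) * 1 = 19/83
  C: (16/83) * 4 = 64/83
  F: (13/83) * 5 = 65/83
  H: (19/83) * 4 = 76/83
Sum = (64 + 19 + 64 + 65 + 76)/83 = 288/83

L = 288/83 = 3.4699 bits/symbol


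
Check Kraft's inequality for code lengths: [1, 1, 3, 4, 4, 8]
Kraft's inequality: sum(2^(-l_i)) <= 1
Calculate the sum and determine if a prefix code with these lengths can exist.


Sum = 2^(-1) + 2^(-1) + 2^(-3) + 2^(-4) + 2^(-4) + 2^(-8)
    = 0.5 + 0.5 + 0.125 + 0.0625 + 0.0625 + 0.00390625
    = 321/256 = 1.25390625
Since 1.25390625 > 1, Kraft's inequality is NOT satisfied.
A prefix code with these lengths CANNOT exist.

Kraft sum = 1.25390625. Not satisfied.


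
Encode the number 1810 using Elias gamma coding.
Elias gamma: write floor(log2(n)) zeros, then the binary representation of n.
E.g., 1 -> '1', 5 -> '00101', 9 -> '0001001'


num_bits = floor(log2(1810)) + 1 = 11
leading_zeros = num_bits - 1 = 10
binary(1810) = 11100010010

Elias gamma(1810) = '0000000000' + '11100010010' = 000000000011100010010 (21 bits)


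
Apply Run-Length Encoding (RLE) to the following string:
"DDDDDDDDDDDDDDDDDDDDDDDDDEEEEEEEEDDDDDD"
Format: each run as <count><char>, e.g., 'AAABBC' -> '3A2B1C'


Scanning runs left to right:
  i=0: run of 'D' x 25 -> '25D'
  i=25: run of 'E' x 8 -> '8E'
  i=33: run of 'D' x 6 -> '6D'

RLE = 25D8E6D


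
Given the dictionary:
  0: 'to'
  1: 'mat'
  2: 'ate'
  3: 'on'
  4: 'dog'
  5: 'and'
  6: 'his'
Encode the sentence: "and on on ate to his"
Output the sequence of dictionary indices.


Look up each word in the dictionary:
  'and' -> 5
  'on' -> 3
  'on' -> 3
  'ate' -> 2
  'to' -> 0
  'his' -> 6

Encoded: [5, 3, 3, 2, 0, 6]


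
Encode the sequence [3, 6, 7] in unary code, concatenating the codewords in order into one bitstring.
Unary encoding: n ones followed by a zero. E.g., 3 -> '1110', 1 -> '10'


Encode each number as n ones followed by a terminating 0:
  3 -> 1110 (4 bits)
  6 -> 1111110 (7 bits)
  7 -> 11111110 (8 bits)
Total length = 4 + 7 + 8 = 19 bits.

Unary([3, 6, 7]) = 1110111111011111110 (19 bits)


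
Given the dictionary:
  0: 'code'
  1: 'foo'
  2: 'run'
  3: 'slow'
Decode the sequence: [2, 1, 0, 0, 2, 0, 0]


Look up each index in the dictionary:
  2 -> 'run'
  1 -> 'foo'
  0 -> 'code'
  0 -> 'code'
  2 -> 'run'
  0 -> 'code'
  0 -> 'code'

Decoded: "run foo code code run code code"


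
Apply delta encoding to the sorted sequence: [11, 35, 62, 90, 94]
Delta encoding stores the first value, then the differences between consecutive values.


First value: 11
Deltas:
  35 - 11 = 24
  62 - 35 = 27
  90 - 62 = 28
  94 - 90 = 4


Delta encoded: [11, 24, 27, 28, 4]


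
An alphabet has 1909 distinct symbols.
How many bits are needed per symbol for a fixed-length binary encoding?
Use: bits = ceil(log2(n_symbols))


log2(1909) = 10.8986
Bracket: 2^10 = 1024 < 1909 <= 2^11 = 2048
So ceil(log2(1909)) = 11

bits = ceil(log2(1909)) = ceil(10.8986) = 11 bits


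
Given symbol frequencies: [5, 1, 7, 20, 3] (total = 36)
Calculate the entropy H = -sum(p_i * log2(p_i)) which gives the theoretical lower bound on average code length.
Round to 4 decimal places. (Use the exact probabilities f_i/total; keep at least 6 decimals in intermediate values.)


Per-symbol terms -p_i * log2(p_i) with p_i = f_i/36:
  p = 5/36 = 0.138889: log2(p) = -2.847997, -p*log2(p) = 0.395555
  p = 1/36 = 0.027778: log2(p) = -5.169925, -p*log2(p) = 0.143609
  p = 7/36 = 0.194444: log2(p) = -2.362570, -p*log2(p) = 0.459389
  p = 20/36 = 0.555556: log2(p) = -0.847997, -p*log2(p) = 0.471109
  p = 3/36 = 0.083333: log2(p) = -3.584963, -p*log2(p) = 0.298747
H = 0.395555 + 0.143609 + 0.459389 + 0.471109 + 0.298747 = 1.768409

H = 1.7684 bits/symbol


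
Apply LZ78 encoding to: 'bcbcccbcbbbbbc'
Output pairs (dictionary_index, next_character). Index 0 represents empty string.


LZ78 encoding steps:
Dictionary: {0: ''}
Step 1: w='' (idx 0), next='b' -> output (0, 'b'), add 'b' as idx 1
Step 2: w='' (idx 0), next='c' -> output (0, 'c'), add 'c' as idx 2
Step 3: w='b' (idx 1), next='c' -> output (1, 'c'), add 'bc' as idx 3
Step 4: w='c' (idx 2), next='c' -> output (2, 'c'), add 'cc' as idx 4
Step 5: w='bc' (idx 3), next='b' -> output (3, 'b'), add 'bcb' as idx 5
Step 6: w='b' (idx 1), next='b' -> output (1, 'b'), add 'bb' as idx 6
Step 7: w='bb' (idx 6), next='c' -> output (6, 'c'), add 'bbc' as idx 7


Encoded: [(0, 'b'), (0, 'c'), (1, 'c'), (2, 'c'), (3, 'b'), (1, 'b'), (6, 'c')]


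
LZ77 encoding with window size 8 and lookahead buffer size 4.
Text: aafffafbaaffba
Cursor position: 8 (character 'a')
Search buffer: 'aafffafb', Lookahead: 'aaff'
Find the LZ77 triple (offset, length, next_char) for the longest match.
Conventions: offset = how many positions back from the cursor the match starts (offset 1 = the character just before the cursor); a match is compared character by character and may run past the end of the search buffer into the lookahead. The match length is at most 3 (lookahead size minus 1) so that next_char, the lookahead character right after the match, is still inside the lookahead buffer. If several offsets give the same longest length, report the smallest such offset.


Try each offset into the search buffer:
  offset=1 (pos 7, char 'b'): match length 0
  offset=2 (pos 6, char 'f'): match length 0
  offset=3 (pos 5, char 'a'): match length 1
  offset=4 (pos 4, char 'f'): match length 0
  offset=5 (pos 3, char 'f'): match length 0
  offset=6 (pos 2, char 'f'): match length 0
  offset=7 (pos 1, char 'a'): match length 1
  offset=8 (pos 0, char 'a'): match length 3
Longest match has length 3 at offset 8.
next_char = character at position 8 + 3 = 11 -> 'f'

Best match: offset=8, length=3 (matching 'aaf' starting at position 0)
LZ77 triple: (8, 3, 'f')


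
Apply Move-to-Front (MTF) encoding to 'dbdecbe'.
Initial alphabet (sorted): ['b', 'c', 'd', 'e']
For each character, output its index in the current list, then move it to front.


MTF encoding:
'd': index 2 in ['b', 'c', 'd', 'e'] -> ['d', 'b', 'c', 'e']
'b': index 1 in ['d', 'b', 'c', 'e'] -> ['b', 'd', 'c', 'e']
'd': index 1 in ['b', 'd', 'c', 'e'] -> ['d', 'b', 'c', 'e']
'e': index 3 in ['d', 'b', 'c', 'e'] -> ['e', 'd', 'b', 'c']
'c': index 3 in ['e', 'd', 'b', 'c'] -> ['c', 'e', 'd', 'b']
'b': index 3 in ['c', 'e', 'd', 'b'] -> ['b', 'c', 'e', 'd']
'e': index 2 in ['b', 'c', 'e', 'd'] -> ['e', 'b', 'c', 'd']


Output: [2, 1, 1, 3, 3, 3, 2]


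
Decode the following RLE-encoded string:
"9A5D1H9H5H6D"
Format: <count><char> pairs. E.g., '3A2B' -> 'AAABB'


Expanding each <count><char> pair:
  9A -> 'AAAAAAAAA'
  5D -> 'DDDDD'
  1H -> 'H'
  9H -> 'HHHHHHHHH'
  5H -> 'HHHHH'
  6D -> 'DDDDDD'

Decoded = AAAAAAAAADDDDDHHHHHHHHHHHHHHHDDDDDD


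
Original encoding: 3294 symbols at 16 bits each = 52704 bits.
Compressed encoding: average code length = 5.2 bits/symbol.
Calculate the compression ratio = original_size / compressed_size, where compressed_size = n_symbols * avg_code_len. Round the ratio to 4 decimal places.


original_size = n_symbols * orig_bits = 3294 * 16 = 52704 bits
compressed_size = n_symbols * avg_code_len = 3294 * 5.2 = 17128.8 bits
ratio = original_size / compressed_size = 52704 / 17128.8 = 3.0769

Compression ratio = 3.0769


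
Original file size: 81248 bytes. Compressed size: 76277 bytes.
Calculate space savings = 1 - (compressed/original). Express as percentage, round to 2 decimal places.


ratio = compressed/original = 76277/81248 = 0.938817
savings = 1 - ratio = 1 - 0.938817 = 0.061183
as a percentage: 0.061183 * 100 = 6.12%

Space savings = 1 - 76277/81248 = 6.12%


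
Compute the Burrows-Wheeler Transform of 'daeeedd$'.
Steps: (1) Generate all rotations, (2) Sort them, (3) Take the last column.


Rotations (sorted):
  0: $daeeedd -> last char: d
  1: aeeedd$d -> last char: d
  2: d$daeeed -> last char: d
  3: daeeedd$ -> last char: $
  4: dd$daeee -> last char: e
  5: edd$daee -> last char: e
  6: eedd$dae -> last char: e
  7: eeedd$da -> last char: a


BWT = ddd$eeea


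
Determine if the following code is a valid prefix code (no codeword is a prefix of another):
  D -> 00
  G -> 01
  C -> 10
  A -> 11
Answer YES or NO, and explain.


Checking each pair (does one codeword prefix another?):
  D='00' vs G='01': no prefix
  D='00' vs C='10': no prefix
  D='00' vs A='11': no prefix
  G='01' vs D='00': no prefix
  G='01' vs C='10': no prefix
  G='01' vs A='11': no prefix
  C='10' vs D='00': no prefix
  C='10' vs G='01': no prefix
  C='10' vs A='11': no prefix
  A='11' vs D='00': no prefix
  A='11' vs G='01': no prefix
  A='11' vs C='10': no prefix
No violation found over all pairs.

YES -- this is a valid prefix code. No codeword is a prefix of any other codeword.


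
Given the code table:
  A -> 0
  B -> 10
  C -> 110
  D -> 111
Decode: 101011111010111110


Decoding:
10 -> B
10 -> B
111 -> D
110 -> C
10 -> B
111 -> D
110 -> C


Result: BBDCBDC


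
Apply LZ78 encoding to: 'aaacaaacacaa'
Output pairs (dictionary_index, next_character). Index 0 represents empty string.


LZ78 encoding steps:
Dictionary: {0: ''}
Step 1: w='' (idx 0), next='a' -> output (0, 'a'), add 'a' as idx 1
Step 2: w='a' (idx 1), next='a' -> output (1, 'a'), add 'aa' as idx 2
Step 3: w='' (idx 0), next='c' -> output (0, 'c'), add 'c' as idx 3
Step 4: w='aa' (idx 2), next='a' -> output (2, 'a'), add 'aaa' as idx 4
Step 5: w='c' (idx 3), next='a' -> output (3, 'a'), add 'ca' as idx 5
Step 6: w='ca' (idx 5), next='a' -> output (5, 'a'), add 'caa' as idx 6


Encoded: [(0, 'a'), (1, 'a'), (0, 'c'), (2, 'a'), (3, 'a'), (5, 'a')]


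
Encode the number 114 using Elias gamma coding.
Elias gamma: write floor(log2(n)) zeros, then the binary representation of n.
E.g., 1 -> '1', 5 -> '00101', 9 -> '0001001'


num_bits = floor(log2(114)) + 1 = 7
leading_zeros = num_bits - 1 = 6
binary(114) = 1110010

Elias gamma(114) = '000000' + '1110010' = 0000001110010 (13 bits)


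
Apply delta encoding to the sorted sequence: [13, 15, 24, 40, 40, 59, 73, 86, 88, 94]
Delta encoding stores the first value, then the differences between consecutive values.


First value: 13
Deltas:
  15 - 13 = 2
  24 - 15 = 9
  40 - 24 = 16
  40 - 40 = 0
  59 - 40 = 19
  73 - 59 = 14
  86 - 73 = 13
  88 - 86 = 2
  94 - 88 = 6


Delta encoded: [13, 2, 9, 16, 0, 19, 14, 13, 2, 6]


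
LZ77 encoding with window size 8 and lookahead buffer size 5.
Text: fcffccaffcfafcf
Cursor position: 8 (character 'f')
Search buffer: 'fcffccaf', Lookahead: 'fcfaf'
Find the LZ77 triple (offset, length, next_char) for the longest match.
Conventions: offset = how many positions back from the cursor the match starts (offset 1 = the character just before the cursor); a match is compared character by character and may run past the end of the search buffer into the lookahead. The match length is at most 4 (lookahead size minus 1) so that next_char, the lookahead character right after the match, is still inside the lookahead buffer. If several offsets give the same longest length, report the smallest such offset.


Try each offset into the search buffer:
  offset=1 (pos 7, char 'f'): match length 1
  offset=2 (pos 6, char 'a'): match length 0
  offset=3 (pos 5, char 'c'): match length 0
  offset=4 (pos 4, char 'c'): match length 0
  offset=5 (pos 3, char 'f'): match length 2
  offset=6 (pos 2, char 'f'): match length 1
  offset=7 (pos 1, char 'c'): match length 0
  offset=8 (pos 0, char 'f'): match length 3
Longest match has length 3 at offset 8.
next_char = character at position 8 + 3 = 11 -> 'a'

Best match: offset=8, length=3 (matching 'fcf' starting at position 0)
LZ77 triple: (8, 3, 'a')


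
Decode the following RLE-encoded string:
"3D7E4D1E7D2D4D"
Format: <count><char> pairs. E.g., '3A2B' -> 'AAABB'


Expanding each <count><char> pair:
  3D -> 'DDD'
  7E -> 'EEEEEEE'
  4D -> 'DDDD'
  1E -> 'E'
  7D -> 'DDDDDDD'
  2D -> 'DD'
  4D -> 'DDDD'

Decoded = DDDEEEEEEEDDDDEDDDDDDDDDDDDD


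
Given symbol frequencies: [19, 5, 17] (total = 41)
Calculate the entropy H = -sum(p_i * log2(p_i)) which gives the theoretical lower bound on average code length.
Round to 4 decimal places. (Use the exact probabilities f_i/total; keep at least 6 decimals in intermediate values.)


Per-symbol terms -p_i * log2(p_i) with p_i = f_i/41:
  p = 19/41 = 0.463415: log2(p) = -1.109624, -p*log2(p) = 0.514216
  p = 5/41 = 0.121951: log2(p) = -3.035624, -p*log2(p) = 0.370198
  p = 17/41 = 0.414634: log2(p) = -1.270089, -p*log2(p) = 0.526622
H = 0.514216 + 0.370198 + 0.526622 = 1.411036

H = 1.411 bits/symbol


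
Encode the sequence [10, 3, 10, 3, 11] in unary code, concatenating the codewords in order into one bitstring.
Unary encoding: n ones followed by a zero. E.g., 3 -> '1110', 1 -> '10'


Encode each number as n ones followed by a terminating 0:
  10 -> 11111111110 (11 bits)
  3 -> 1110 (4 bits)
  10 -> 11111111110 (11 bits)
  3 -> 1110 (4 bits)
  11 -> 111111111110 (12 bits)
Total length = 11 + 4 + 11 + 4 + 12 = 42 bits.

Unary([10, 3, 10, 3, 11]) = 111111111101110111111111101110111111111110 (42 bits)


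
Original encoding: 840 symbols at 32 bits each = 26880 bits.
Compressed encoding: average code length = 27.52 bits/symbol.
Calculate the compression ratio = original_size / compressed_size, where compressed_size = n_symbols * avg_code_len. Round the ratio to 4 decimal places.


original_size = n_symbols * orig_bits = 840 * 32 = 26880 bits
compressed_size = n_symbols * avg_code_len = 840 * 27.52 = 23116.8 bits
ratio = original_size / compressed_size = 26880 / 23116.8 = 1.1628

Compression ratio = 1.1628


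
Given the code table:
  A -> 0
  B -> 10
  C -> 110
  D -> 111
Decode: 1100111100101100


Decoding:
110 -> C
0 -> A
111 -> D
10 -> B
0 -> A
10 -> B
110 -> C
0 -> A


Result: CADBABCA


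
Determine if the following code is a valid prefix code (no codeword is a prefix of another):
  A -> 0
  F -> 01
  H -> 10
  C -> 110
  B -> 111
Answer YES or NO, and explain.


Checking each pair (does one codeword prefix another?):
  A='0' vs F='01': prefix -- VIOLATION

NO -- this is NOT a valid prefix code. A (0) is a prefix of F (01).


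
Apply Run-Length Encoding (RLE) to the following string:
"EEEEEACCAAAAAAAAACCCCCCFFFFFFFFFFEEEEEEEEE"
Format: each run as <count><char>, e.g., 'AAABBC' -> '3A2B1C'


Scanning runs left to right:
  i=0: run of 'E' x 5 -> '5E'
  i=5: run of 'A' x 1 -> '1A'
  i=6: run of 'C' x 2 -> '2C'
  i=8: run of 'A' x 9 -> '9A'
  i=17: run of 'C' x 6 -> '6C'
  i=23: run of 'F' x 10 -> '10F'
  i=33: run of 'E' x 9 -> '9E'

RLE = 5E1A2C9A6C10F9E


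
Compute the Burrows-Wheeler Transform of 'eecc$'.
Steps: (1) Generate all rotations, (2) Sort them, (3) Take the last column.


Rotations (sorted):
  0: $eecc -> last char: c
  1: c$eec -> last char: c
  2: cc$ee -> last char: e
  3: ecc$e -> last char: e
  4: eecc$ -> last char: $


BWT = ccee$


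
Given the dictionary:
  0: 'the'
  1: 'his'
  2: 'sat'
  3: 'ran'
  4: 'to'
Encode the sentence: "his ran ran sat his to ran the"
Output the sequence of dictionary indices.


Look up each word in the dictionary:
  'his' -> 1
  'ran' -> 3
  'ran' -> 3
  'sat' -> 2
  'his' -> 1
  'to' -> 4
  'ran' -> 3
  'the' -> 0

Encoded: [1, 3, 3, 2, 1, 4, 3, 0]


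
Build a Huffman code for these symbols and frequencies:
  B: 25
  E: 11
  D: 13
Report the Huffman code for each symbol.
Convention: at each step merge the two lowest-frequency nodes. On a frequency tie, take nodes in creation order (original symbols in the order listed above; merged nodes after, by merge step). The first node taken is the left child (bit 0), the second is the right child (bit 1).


Huffman tree construction:
Step 1: Merge E(11) + D(13) = 24
Step 2: Merge (E+D)(24) + B(25) = 49
Read each symbol's code off the tree from the root (left child = 0, right child = 1).

Codes:
  B: 1 (length 1)
  E: 00 (length 2)
  D: 01 (length 2)
Average code length: 73/49 = 1.4898 bits/symbol


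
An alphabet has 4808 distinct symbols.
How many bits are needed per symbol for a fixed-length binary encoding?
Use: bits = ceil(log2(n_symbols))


log2(4808) = 12.2312
Bracket: 2^12 = 4096 < 4808 <= 2^13 = 8192
So ceil(log2(4808)) = 13

bits = ceil(log2(4808)) = ceil(12.2312) = 13 bits


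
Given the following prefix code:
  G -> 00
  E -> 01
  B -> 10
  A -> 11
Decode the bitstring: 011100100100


Decoding step by step:
Bits 01 -> E
Bits 11 -> A
Bits 00 -> G
Bits 10 -> B
Bits 01 -> E
Bits 00 -> G


Decoded message: EAGBEG


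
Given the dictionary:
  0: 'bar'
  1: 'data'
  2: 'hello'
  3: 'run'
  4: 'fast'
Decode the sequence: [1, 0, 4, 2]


Look up each index in the dictionary:
  1 -> 'data'
  0 -> 'bar'
  4 -> 'fast'
  2 -> 'hello'

Decoded: "data bar fast hello"


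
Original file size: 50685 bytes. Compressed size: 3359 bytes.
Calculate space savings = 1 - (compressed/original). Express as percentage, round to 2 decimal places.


ratio = compressed/original = 3359/50685 = 0.066272
savings = 1 - ratio = 1 - 0.066272 = 0.933728
as a percentage: 0.933728 * 100 = 93.37%

Space savings = 1 - 3359/50685 = 93.37%


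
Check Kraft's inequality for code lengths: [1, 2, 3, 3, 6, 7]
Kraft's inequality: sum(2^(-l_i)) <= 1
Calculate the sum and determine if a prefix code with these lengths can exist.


Sum = 2^(-1) + 2^(-2) + 2^(-3) + 2^(-3) + 2^(-6) + 2^(-7)
    = 0.5 + 0.25 + 0.125 + 0.125 + 0.015625 + 0.0078125
    = 131/128 = 1.0234375
Since 1.0234375 > 1, Kraft's inequality is NOT satisfied.
A prefix code with these lengths CANNOT exist.

Kraft sum = 1.0234375. Not satisfied.


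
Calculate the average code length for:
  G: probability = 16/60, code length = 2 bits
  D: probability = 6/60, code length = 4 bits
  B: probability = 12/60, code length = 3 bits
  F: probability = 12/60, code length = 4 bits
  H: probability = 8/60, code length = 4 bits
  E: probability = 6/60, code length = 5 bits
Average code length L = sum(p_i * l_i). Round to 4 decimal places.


Weighted contributions p_i * l_i:
  G: (16/60) * 2 = 32/60
  D: (6/60) * 4 = 24/60
  B: (12/60) * 3 = 36/60
  F: (12/60) * 4 = 48/60
  H: (8/60) * 4 = 32/60
  E: (6/60) * 5 = 30/60
Sum = (32 + 24 + 36 + 48 + 32 + 30)/60 = 202/60

L = 202/60 = 3.3667 bits/symbol


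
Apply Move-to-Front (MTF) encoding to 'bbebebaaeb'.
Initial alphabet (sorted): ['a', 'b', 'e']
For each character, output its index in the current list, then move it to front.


MTF encoding:
'b': index 1 in ['a', 'b', 'e'] -> ['b', 'a', 'e']
'b': index 0 in ['b', 'a', 'e'] -> ['b', 'a', 'e']
'e': index 2 in ['b', 'a', 'e'] -> ['e', 'b', 'a']
'b': index 1 in ['e', 'b', 'a'] -> ['b', 'e', 'a']
'e': index 1 in ['b', 'e', 'a'] -> ['e', 'b', 'a']
'b': index 1 in ['e', 'b', 'a'] -> ['b', 'e', 'a']
'a': index 2 in ['b', 'e', 'a'] -> ['a', 'b', 'e']
'a': index 0 in ['a', 'b', 'e'] -> ['a', 'b', 'e']
'e': index 2 in ['a', 'b', 'e'] -> ['e', 'a', 'b']
'b': index 2 in ['e', 'a', 'b'] -> ['b', 'e', 'a']


Output: [1, 0, 2, 1, 1, 1, 2, 0, 2, 2]


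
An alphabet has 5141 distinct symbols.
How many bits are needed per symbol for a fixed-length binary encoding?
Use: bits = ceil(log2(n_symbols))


log2(5141) = 12.3278
Bracket: 2^12 = 4096 < 5141 <= 2^13 = 8192
So ceil(log2(5141)) = 13

bits = ceil(log2(5141)) = ceil(12.3278) = 13 bits


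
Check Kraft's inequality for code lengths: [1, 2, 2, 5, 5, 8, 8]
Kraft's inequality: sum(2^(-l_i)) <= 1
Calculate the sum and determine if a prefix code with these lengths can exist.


Sum = 2^(-1) + 2^(-2) + 2^(-2) + 2^(-5) + 2^(-5) + 2^(-8) + 2^(-8)
    = 0.5 + 0.25 + 0.25 + 0.03125 + 0.03125 + 0.00390625 + 0.00390625
    = 274/256 = 1.0703125
Since 1.0703125 > 1, Kraft's inequality is NOT satisfied.
A prefix code with these lengths CANNOT exist.

Kraft sum = 1.0703125. Not satisfied.


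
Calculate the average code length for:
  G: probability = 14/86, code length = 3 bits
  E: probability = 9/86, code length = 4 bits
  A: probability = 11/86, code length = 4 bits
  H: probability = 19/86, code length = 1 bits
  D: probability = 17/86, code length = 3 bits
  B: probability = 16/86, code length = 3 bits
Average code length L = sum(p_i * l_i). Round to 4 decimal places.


Weighted contributions p_i * l_i:
  G: (14/86) * 3 = 42/86
  E: (9/86) * 4 = 36/86
  A: (11/86) * 4 = 44/86
  H: (19/86) * 1 = 19/86
  D: (17/86) * 3 = 51/86
  B: (16/86) * 3 = 48/86
Sum = (42 + 36 + 44 + 19 + 51 + 48)/86 = 240/86

L = 240/86 = 2.7907 bits/symbol
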